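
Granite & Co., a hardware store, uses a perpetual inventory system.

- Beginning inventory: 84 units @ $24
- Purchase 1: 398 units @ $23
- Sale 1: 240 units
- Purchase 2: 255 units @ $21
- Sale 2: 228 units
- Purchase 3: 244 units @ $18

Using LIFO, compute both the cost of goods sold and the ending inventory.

Sale 1 (240) [LIFO — newest first]: 240 @ $23 = $5,520
Sale 2 (228) [LIFO — newest first]: 228 @ $21 = $4,788
Total COGS = $5,520 + $4,788 = $10,308
Ending inventory: 84 @ $24 + 158 @ $23 + 27 @ $21 + 244 @ $18 = $10,609

COGS = $10,308; ending inventory = $10,609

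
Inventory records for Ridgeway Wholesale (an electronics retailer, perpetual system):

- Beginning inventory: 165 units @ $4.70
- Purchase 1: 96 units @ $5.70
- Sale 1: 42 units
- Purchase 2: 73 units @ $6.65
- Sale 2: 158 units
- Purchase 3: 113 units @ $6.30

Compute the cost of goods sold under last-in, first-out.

Sale 1 (42) [LIFO — newest first]: 42 @ $5.70 = $239.40
Sale 2 (158) [LIFO — newest first]: 73 @ $6.65 + 54 @ $5.70 + 31 @ $4.70 = $938.95
Total COGS = $239.40 + $938.95 = $1,178.35
Ending inventory: 134 @ $4.70 + 113 @ $6.30 = $1,341.70

COGS = $1,178.35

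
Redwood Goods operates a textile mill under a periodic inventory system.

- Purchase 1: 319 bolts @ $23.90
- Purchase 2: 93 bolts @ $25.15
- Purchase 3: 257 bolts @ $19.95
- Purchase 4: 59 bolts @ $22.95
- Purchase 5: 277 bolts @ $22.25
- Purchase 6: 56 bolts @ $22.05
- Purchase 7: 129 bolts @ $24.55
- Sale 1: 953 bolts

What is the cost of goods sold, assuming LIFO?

COGS = $21,344.95

Sale 1 (953) [LIFO — newest first]: 129 @ $24.55 + 56 @ $22.05 + 277 @ $22.25 + 59 @ $22.95 + 257 @ $19.95 + 93 @ $25.15 + 82 @ $23.90 = $21,344.95
Ending inventory: 237 @ $23.90 = $5,664.30
Check: goods available $27,009.25 = COGS $21,344.95 + ending $5,664.30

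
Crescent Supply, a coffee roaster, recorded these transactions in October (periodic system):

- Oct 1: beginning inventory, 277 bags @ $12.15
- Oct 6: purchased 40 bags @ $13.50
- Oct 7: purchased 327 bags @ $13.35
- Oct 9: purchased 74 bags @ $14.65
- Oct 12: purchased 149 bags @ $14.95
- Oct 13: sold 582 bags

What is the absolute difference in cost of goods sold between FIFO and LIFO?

$665.80

FIFO COGS: 277 @ $12.15 + 40 @ $13.50 + 265 @ $13.35 = $7,443.30
LIFO COGS: 149 @ $14.95 + 74 @ $14.65 + 327 @ $13.35 + 32 @ $13.50 = $8,109.10
Difference = |$7,443.30 − $8,109.10| = $665.80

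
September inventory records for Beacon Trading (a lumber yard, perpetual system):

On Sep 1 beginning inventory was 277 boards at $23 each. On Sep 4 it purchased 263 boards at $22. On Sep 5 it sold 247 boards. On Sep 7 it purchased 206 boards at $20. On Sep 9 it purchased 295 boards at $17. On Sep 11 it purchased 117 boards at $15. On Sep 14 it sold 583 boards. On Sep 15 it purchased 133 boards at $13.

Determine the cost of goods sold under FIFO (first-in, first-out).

COGS = $17,705

Sep 5, 247 sold [FIFO — oldest first]: 247 @ $23 = $5,681
Sep 14, 583 sold [FIFO — oldest first]: 30 @ $23 + 263 @ $22 + 206 @ $20 + 84 @ $17 = $12,024
Total COGS = $5,681 + $12,024 = $17,705
Ending inventory: 211 @ $17 + 117 @ $15 + 133 @ $13 = $7,071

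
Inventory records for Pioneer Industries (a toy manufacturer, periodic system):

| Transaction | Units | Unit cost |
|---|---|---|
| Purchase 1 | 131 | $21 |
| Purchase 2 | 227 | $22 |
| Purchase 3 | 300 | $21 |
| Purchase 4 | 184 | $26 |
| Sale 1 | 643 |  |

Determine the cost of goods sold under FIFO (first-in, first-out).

COGS = $13,730

Sale 1 (643) [FIFO — oldest first]: 131 @ $21 + 227 @ $22 + 285 @ $21 = $13,730
Ending inventory: 15 @ $21 + 184 @ $26 = $5,099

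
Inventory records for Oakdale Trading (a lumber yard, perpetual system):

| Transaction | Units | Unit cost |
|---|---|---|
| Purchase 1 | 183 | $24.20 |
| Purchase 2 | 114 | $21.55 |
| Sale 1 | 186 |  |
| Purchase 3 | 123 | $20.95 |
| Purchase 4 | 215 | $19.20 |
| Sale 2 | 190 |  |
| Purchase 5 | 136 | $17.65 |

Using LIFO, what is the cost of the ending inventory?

Sale 1 (186) [LIFO — newest first]: 114 @ $21.55 + 72 @ $24.20 = $4,199.10
Sale 2 (190) [LIFO — newest first]: 190 @ $19.20 = $3,648.00
Total COGS = $4,199.10 + $3,648.00 = $7,847.10
Ending inventory: 111 @ $24.20 + 123 @ $20.95 + 25 @ $19.20 + 136 @ $17.65 = $8,143.45
Check: goods available $15,990.55 = COGS $7,847.10 + ending $8,143.45

Ending inventory = $8,143.45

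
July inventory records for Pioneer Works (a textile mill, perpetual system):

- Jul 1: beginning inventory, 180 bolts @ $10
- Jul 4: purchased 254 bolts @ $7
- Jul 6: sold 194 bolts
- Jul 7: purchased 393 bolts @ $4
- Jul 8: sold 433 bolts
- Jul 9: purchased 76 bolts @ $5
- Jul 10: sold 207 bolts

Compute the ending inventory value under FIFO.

Jul 6, 194 sold [FIFO — oldest first]: 180 @ $10 + 14 @ $7 = $1,898
Jul 8, 433 sold [FIFO — oldest first]: 240 @ $7 + 193 @ $4 = $2,452
Jul 10, 207 sold [FIFO — oldest first]: 200 @ $4 + 7 @ $5 = $835
Total COGS = $1,898 + $2,452 + $835 = $5,185
Ending inventory: 69 @ $5 = $345

Ending inventory = $345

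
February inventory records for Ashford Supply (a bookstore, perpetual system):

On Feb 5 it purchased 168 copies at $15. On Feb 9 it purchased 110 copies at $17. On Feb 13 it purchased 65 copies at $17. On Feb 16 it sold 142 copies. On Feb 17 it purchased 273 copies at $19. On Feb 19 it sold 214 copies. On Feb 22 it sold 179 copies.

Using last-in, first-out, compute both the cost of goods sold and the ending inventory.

Feb 16, 142 sold [LIFO — newest first]: 65 @ $17 + 77 @ $17 = $2,414
Feb 19, 214 sold [LIFO — newest first]: 214 @ $19 = $4,066
Feb 22, 179 sold [LIFO — newest first]: 59 @ $19 + 33 @ $17 + 87 @ $15 = $2,987
Total COGS = $2,414 + $4,066 + $2,987 = $9,467
Ending inventory: 81 @ $15 = $1,215

COGS = $9,467; ending inventory = $1,215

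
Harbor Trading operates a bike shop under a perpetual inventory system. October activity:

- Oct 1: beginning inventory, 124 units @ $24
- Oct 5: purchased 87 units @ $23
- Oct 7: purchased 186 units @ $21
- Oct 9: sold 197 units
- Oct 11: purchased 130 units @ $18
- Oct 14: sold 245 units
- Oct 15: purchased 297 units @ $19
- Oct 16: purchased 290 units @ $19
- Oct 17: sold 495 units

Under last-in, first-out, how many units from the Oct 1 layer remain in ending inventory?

Oct 9, 197 sold [LIFO — newest first]: 186 @ $21 + 11 @ $23 = $4,159
Oct 14, 245 sold [LIFO — newest first]: 130 @ $18 + 76 @ $23 + 39 @ $24 = $5,024
Oct 17, 495 sold [LIFO — newest first]: 290 @ $19 + 205 @ $19 = $9,405
Total COGS = $4,159 + $5,024 + $9,405 = $18,588
Ending inventory: 85 @ $24 + 92 @ $19 = $3,788

85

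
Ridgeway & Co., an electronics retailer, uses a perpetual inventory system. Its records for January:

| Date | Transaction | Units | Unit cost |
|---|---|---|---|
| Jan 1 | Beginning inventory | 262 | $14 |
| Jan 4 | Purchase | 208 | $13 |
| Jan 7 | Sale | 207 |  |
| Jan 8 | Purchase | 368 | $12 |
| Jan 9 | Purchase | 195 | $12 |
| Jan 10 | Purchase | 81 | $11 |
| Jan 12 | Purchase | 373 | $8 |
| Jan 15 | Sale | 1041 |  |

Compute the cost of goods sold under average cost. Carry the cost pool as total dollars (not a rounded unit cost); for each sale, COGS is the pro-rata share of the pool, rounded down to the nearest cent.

After Jan 1: 262 on hand, pool $3,668.00 (≈ $14.0000 each)
After Jan 4: 470 on hand, pool $6,372.00 (≈ $13.5574 each)
Jan 7, sell 207: 207/470 × $6,372.00 → $2,806.39
After Jan 8: 631 on hand, pool $7,981.61 (≈ $12.6491 each)
After Jan 9: 826 on hand, pool $10,321.61 (≈ $12.4959 each)
After Jan 10: 907 on hand, pool $11,212.61 (≈ $12.3623 each)
After Jan 12: 1280 on hand, pool $14,196.61 (≈ $11.0911 each)
Jan 15, sell 1041: 1041/1280 × $14,196.61 → $11,545.83
Total COGS = $2,806.39 + $11,545.83 = $14,352.22
Ending inventory (cost pool remaining) = $2,650.78
Check: goods available $17,003.00 = COGS $14,352.22 + ending $2,650.78

COGS = $14,352.22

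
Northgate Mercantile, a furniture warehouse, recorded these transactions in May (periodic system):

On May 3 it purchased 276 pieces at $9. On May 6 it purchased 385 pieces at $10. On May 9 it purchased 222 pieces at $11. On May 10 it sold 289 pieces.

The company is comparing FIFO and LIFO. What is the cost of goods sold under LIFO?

COGS = $3,112

FIFO COGS: 276 @ $9 + 13 @ $10 = $2,614
LIFO COGS: 222 @ $11 + 67 @ $10 = $3,112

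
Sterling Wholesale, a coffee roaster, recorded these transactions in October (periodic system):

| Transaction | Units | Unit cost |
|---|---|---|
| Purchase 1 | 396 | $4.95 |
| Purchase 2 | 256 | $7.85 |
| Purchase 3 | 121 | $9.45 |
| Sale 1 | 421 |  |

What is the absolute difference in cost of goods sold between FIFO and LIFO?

$1,214.40

FIFO COGS: 396 @ $4.95 + 25 @ $7.85 = $2,156.45
LIFO COGS: 121 @ $9.45 + 256 @ $7.85 + 44 @ $4.95 = $3,370.85
Difference = |$2,156.45 − $3,370.85| = $1,214.40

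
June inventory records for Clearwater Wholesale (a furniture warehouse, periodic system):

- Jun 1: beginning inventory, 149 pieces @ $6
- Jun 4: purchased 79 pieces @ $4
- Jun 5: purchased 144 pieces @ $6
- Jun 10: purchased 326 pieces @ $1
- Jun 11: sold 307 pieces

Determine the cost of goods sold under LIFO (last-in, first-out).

Jun 11, 307 sold [LIFO — newest first]: 307 @ $1 = $307
Ending inventory: 149 @ $6 + 79 @ $4 + 144 @ $6 + 19 @ $1 = $2,093
Check: goods available $2,400 = COGS $307 + ending $2,093

COGS = $307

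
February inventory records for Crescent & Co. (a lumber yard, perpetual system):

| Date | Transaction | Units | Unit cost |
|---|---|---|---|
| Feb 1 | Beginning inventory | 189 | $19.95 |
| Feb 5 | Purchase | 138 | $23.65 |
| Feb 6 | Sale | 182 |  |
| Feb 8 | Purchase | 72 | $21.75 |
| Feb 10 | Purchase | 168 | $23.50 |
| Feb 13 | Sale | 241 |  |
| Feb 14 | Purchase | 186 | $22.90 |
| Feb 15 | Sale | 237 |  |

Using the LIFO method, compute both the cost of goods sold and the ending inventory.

COGS = $14,952.30; ending inventory = $1,855.35

Feb 6, 182 sold [LIFO — newest first]: 138 @ $23.65 + 44 @ $19.95 = $4,141.50
Feb 13, 241 sold [LIFO — newest first]: 168 @ $23.50 + 72 @ $21.75 + 1 @ $19.95 = $5,533.95
Feb 15, 237 sold [LIFO — newest first]: 186 @ $22.90 + 51 @ $19.95 = $5,276.85
Total COGS = $4,141.50 + $5,533.95 + $5,276.85 = $14,952.30
Ending inventory: 93 @ $19.95 = $1,855.35
Check: goods available $16,807.65 = COGS $14,952.30 + ending $1,855.35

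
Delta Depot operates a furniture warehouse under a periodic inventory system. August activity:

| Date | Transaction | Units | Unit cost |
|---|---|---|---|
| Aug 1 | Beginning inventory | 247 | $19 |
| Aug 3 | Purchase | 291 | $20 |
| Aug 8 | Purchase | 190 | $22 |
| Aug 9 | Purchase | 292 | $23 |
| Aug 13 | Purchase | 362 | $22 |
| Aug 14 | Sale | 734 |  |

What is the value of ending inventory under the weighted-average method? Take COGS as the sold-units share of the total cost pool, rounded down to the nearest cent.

Aug 14, sell 734: 734/1382 × $29,373.00 → $15,600.42
Ending inventory (cost pool remaining) = $13,772.58
Check: goods available $29,373.00 = COGS $15,600.42 + ending $13,772.58

Ending inventory = $13,772.58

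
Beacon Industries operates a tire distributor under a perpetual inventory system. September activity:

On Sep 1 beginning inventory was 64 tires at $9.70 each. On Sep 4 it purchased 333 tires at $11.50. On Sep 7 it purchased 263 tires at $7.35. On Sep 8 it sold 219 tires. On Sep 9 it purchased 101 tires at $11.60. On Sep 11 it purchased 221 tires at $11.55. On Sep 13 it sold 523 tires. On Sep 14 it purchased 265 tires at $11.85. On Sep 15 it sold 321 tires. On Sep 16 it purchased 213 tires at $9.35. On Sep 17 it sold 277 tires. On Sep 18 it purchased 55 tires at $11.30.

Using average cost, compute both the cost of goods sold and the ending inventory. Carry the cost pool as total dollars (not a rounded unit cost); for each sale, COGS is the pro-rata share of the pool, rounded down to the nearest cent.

After Sep 1: 64 on hand, pool $620.80 (≈ $9.7000 each)
After Sep 4: 397 on hand, pool $4,450.30 (≈ $11.2098 each)
After Sep 7: 660 on hand, pool $6,383.35 (≈ $9.6717 each)
Sep 8, sell 219: 219/660 × $6,383.35 → $2,118.11
After Sep 9: 542 on hand, pool $5,436.84 (≈ $10.0311 each)
After Sep 11: 763 on hand, pool $7,989.39 (≈ $10.4710 each)
Sep 13, sell 523: 523/763 × $7,989.39 → $5,476.34
After Sep 14: 505 on hand, pool $5,653.30 (≈ $11.1947 each)
Sep 15, sell 321: 321/505 × $5,653.30 → $3,593.48
After Sep 16: 397 on hand, pool $4,051.37 (≈ $10.2050 each)
Sep 17, sell 277: 277/397 × $4,051.37 → $2,826.77
After Sep 18: 175 on hand, pool $1,846.10 (≈ $10.5491 each)
Total COGS = $2,118.11 + $5,476.34 + $3,593.48 + $2,826.77 = $14,014.70
Ending inventory (cost pool remaining) = $1,846.10
Check: goods available $15,860.80 = COGS $14,014.70 + ending $1,846.10

COGS = $14,014.70; ending inventory = $1,846.10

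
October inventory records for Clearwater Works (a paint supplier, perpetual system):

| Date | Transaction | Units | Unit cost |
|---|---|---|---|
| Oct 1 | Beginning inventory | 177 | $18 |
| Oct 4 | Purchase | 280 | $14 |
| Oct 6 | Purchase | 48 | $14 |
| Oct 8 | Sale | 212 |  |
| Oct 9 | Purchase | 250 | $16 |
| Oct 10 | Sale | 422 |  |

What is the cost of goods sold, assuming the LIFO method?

COGS = $9,600

Oct 8, 212 sold [LIFO — newest first]: 48 @ $14 + 164 @ $14 = $2,968
Oct 10, 422 sold [LIFO — newest first]: 250 @ $16 + 116 @ $14 + 56 @ $18 = $6,632
Total COGS = $2,968 + $6,632 = $9,600
Ending inventory: 121 @ $18 = $2,178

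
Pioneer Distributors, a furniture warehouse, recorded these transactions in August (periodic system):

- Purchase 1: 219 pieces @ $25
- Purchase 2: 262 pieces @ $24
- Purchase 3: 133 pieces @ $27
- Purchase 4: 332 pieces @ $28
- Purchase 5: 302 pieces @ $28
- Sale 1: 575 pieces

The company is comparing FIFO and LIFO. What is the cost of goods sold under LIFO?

FIFO COGS: 219 @ $25 + 262 @ $24 + 94 @ $27 = $14,301
LIFO COGS: 302 @ $28 + 273 @ $28 = $16,100

COGS = $16,100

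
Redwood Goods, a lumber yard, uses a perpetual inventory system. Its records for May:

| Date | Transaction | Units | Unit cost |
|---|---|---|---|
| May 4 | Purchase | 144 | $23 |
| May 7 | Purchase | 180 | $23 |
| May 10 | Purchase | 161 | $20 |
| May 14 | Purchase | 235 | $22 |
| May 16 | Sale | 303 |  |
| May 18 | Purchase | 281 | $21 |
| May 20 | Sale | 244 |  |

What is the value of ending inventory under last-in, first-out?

Ending inventory = $10,089

May 16, 303 sold [LIFO — newest first]: 235 @ $22 + 68 @ $20 = $6,530
May 20, 244 sold [LIFO — newest first]: 244 @ $21 = $5,124
Total COGS = $6,530 + $5,124 = $11,654
Ending inventory: 144 @ $23 + 180 @ $23 + 93 @ $20 + 37 @ $21 = $10,089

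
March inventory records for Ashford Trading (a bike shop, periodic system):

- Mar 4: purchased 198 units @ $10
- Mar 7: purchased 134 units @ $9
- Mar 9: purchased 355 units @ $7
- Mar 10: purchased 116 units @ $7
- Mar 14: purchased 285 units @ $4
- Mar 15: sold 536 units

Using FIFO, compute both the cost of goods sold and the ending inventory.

Mar 15, 536 sold [FIFO — oldest first]: 198 @ $10 + 134 @ $9 + 204 @ $7 = $4,614
Ending inventory: 151 @ $7 + 116 @ $7 + 285 @ $4 = $3,009
Check: goods available $7,623 = COGS $4,614 + ending $3,009

COGS = $4,614; ending inventory = $3,009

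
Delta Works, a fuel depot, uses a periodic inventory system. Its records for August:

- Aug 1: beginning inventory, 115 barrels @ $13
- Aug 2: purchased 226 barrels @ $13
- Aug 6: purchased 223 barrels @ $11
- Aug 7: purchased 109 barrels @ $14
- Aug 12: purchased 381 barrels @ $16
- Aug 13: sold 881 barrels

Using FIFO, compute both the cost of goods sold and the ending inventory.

Aug 13, 881 sold [FIFO — oldest first]: 115 @ $13 + 226 @ $13 + 223 @ $11 + 109 @ $14 + 208 @ $16 = $11,740
Ending inventory: 173 @ $16 = $2,768
Check: goods available $14,508 = COGS $11,740 + ending $2,768

COGS = $11,740; ending inventory = $2,768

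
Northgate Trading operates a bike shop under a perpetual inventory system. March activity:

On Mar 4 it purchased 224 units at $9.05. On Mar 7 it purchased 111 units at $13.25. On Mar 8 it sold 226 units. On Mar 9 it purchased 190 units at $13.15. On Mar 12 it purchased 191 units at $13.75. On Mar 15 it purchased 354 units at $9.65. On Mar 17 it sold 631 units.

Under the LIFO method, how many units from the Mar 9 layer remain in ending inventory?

Mar 8, 226 sold [LIFO — newest first]: 111 @ $13.25 + 115 @ $9.05 = $2,511.50
Mar 17, 631 sold [LIFO — newest first]: 354 @ $9.65 + 191 @ $13.75 + 86 @ $13.15 = $7,173.25
Total COGS = $2,511.50 + $7,173.25 = $9,684.75
Ending inventory: 109 @ $9.05 + 104 @ $13.15 = $2,354.05
Check: goods available $12,038.80 = COGS $9,684.75 + ending $2,354.05

104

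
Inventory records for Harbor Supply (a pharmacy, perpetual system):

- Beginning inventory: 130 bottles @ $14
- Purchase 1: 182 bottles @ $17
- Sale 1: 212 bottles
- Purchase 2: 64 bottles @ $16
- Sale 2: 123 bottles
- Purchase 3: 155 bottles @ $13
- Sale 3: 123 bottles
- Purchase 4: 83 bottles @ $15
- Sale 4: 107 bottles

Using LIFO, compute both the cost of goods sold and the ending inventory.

Sale 1 (212) [LIFO — newest first]: 182 @ $17 + 30 @ $14 = $3,514
Sale 2 (123) [LIFO — newest first]: 64 @ $16 + 59 @ $14 = $1,850
Sale 3 (123) [LIFO — newest first]: 123 @ $13 = $1,599
Sale 4 (107) [LIFO — newest first]: 83 @ $15 + 24 @ $13 = $1,557
Total COGS = $3,514 + $1,850 + $1,599 + $1,557 = $8,520
Ending inventory: 41 @ $14 + 8 @ $13 = $678
Check: goods available $9,198 = COGS $8,520 + ending $678

COGS = $8,520; ending inventory = $678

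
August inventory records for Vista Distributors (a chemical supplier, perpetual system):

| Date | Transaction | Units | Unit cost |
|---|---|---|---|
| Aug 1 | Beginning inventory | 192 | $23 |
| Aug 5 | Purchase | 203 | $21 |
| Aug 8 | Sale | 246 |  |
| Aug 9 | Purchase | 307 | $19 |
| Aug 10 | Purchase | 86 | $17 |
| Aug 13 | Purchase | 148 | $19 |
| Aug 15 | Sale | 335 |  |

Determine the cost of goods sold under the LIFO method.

Aug 8, 246 sold [LIFO — newest first]: 203 @ $21 + 43 @ $23 = $5,252
Aug 15, 335 sold [LIFO — newest first]: 148 @ $19 + 86 @ $17 + 101 @ $19 = $6,193
Total COGS = $5,252 + $6,193 = $11,445
Ending inventory: 149 @ $23 + 206 @ $19 = $7,341
Check: goods available $18,786 = COGS $11,445 + ending $7,341

COGS = $11,445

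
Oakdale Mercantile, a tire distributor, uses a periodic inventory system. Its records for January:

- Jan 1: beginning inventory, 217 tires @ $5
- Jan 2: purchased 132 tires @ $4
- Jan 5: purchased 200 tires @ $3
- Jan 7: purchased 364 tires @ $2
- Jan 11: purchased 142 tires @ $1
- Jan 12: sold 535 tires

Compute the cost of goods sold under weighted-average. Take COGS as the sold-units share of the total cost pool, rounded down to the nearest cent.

Jan 12, sell 535: 535/1055 × $3,083.00 → $1,563.41
Ending inventory (cost pool remaining) = $1,519.59

COGS = $1,563.41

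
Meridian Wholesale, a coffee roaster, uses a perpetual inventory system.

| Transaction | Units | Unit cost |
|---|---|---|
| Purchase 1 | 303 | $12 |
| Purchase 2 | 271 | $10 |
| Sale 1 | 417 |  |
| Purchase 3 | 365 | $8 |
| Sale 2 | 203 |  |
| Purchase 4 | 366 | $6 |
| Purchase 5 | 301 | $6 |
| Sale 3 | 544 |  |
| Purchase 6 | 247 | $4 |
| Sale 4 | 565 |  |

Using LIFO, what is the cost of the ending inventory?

Ending inventory = $1,488

Sale 1 (417) [LIFO — newest first]: 271 @ $10 + 146 @ $12 = $4,462
Sale 2 (203) [LIFO — newest first]: 203 @ $8 = $1,624
Sale 3 (544) [LIFO — newest first]: 301 @ $6 + 243 @ $6 = $3,264
Sale 4 (565) [LIFO — newest first]: 247 @ $4 + 123 @ $6 + 162 @ $8 + 33 @ $12 = $3,418
Total COGS = $4,462 + $1,624 + $3,264 + $3,418 = $12,768
Ending inventory: 124 @ $12 = $1,488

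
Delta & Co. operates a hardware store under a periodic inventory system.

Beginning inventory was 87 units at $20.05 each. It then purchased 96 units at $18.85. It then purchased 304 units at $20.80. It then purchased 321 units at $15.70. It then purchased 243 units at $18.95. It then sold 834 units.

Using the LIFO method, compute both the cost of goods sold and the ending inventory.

COGS = $15,260.55; ending inventory = $4,261.15

Sale 1 (834) [LIFO — newest first]: 243 @ $18.95 + 321 @ $15.70 + 270 @ $20.80 = $15,260.55
Ending inventory: 87 @ $20.05 + 96 @ $18.85 + 34 @ $20.80 = $4,261.15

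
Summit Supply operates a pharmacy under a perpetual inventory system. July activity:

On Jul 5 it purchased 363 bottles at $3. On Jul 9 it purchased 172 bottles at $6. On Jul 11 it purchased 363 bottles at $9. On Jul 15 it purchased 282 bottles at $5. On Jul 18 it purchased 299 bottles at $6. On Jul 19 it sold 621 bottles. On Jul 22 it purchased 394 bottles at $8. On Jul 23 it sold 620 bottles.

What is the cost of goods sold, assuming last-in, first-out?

COGS = $8,750

Jul 19, 621 sold [LIFO — newest first]: 299 @ $6 + 282 @ $5 + 40 @ $9 = $3,564
Jul 23, 620 sold [LIFO — newest first]: 394 @ $8 + 226 @ $9 = $5,186
Total COGS = $3,564 + $5,186 = $8,750
Ending inventory: 363 @ $3 + 172 @ $6 + 97 @ $9 = $2,994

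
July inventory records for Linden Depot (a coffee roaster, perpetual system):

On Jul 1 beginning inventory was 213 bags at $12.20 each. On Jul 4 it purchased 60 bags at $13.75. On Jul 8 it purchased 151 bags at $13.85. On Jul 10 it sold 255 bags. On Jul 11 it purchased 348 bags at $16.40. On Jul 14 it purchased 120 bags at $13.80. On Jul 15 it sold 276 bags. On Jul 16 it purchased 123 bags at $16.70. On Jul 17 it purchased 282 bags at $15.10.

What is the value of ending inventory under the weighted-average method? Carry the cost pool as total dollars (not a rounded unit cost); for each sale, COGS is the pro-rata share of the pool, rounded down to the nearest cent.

After Jul 1: 213 on hand, pool $2,598.60 (≈ $12.2000 each)
After Jul 4: 273 on hand, pool $3,423.60 (≈ $12.5407 each)
After Jul 8: 424 on hand, pool $5,514.95 (≈ $13.0070 each)
Jul 10, sell 255: 255/424 × $5,514.95 → $3,316.77
After Jul 11: 517 on hand, pool $7,905.38 (≈ $15.2909 each)
After Jul 14: 637 on hand, pool $9,561.38 (≈ $15.0100 each)
Jul 15, sell 276: 276/637 × $9,561.38 → $4,142.76
After Jul 16: 484 on hand, pool $7,472.72 (≈ $15.4395 each)
After Jul 17: 766 on hand, pool $11,730.92 (≈ $15.3145 each)
Total COGS = $3,316.77 + $4,142.76 = $7,459.53
Ending inventory (cost pool remaining) = $11,730.92

Ending inventory = $11,730.92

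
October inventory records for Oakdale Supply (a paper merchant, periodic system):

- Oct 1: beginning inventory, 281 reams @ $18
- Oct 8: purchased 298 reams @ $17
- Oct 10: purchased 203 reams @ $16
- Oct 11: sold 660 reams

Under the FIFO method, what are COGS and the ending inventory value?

COGS = $11,420; ending inventory = $1,952

Oct 11, 660 sold [FIFO — oldest first]: 281 @ $18 + 298 @ $17 + 81 @ $16 = $11,420
Ending inventory: 122 @ $16 = $1,952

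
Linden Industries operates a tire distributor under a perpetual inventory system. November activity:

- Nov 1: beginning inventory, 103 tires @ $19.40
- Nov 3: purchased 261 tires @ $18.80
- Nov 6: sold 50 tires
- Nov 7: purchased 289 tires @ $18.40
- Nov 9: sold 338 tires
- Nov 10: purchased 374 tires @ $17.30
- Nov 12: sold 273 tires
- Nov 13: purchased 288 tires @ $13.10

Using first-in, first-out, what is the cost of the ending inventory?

Nov 6, 50 sold [FIFO — oldest first]: 50 @ $19.40 = $970.00
Nov 9, 338 sold [FIFO — oldest first]: 53 @ $19.40 + 261 @ $18.80 + 24 @ $18.40 = $6,376.60
Nov 12, 273 sold [FIFO — oldest first]: 265 @ $18.40 + 8 @ $17.30 = $5,014.40
Total COGS = $970.00 + $6,376.60 + $5,014.40 = $12,361.00
Ending inventory: 366 @ $17.30 + 288 @ $13.10 = $10,104.60

Ending inventory = $10,104.60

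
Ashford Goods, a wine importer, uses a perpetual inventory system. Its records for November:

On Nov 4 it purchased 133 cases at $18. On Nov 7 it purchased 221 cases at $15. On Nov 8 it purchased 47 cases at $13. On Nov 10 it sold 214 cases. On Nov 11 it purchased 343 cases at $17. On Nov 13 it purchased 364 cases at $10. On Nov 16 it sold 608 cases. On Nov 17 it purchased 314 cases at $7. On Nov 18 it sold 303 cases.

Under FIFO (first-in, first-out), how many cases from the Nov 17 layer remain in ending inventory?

Nov 10, 214 sold [FIFO — oldest first]: 133 @ $18 + 81 @ $15 = $3,609
Nov 16, 608 sold [FIFO — oldest first]: 140 @ $15 + 47 @ $13 + 343 @ $17 + 78 @ $10 = $9,322
Nov 18, 303 sold [FIFO — oldest first]: 286 @ $10 + 17 @ $7 = $2,979
Total COGS = $3,609 + $9,322 + $2,979 = $15,910
Ending inventory: 297 @ $7 = $2,079
Check: goods available $17,989 = COGS $15,910 + ending $2,079

297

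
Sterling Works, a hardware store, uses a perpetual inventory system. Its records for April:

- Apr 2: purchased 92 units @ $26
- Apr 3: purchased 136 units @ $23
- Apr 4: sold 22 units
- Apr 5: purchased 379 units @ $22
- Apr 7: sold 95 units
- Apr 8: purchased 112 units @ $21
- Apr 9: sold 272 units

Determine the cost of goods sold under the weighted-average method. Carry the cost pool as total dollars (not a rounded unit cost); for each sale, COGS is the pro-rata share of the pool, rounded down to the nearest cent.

After Apr 2: 92 on hand, pool $2,392.00 (≈ $26.0000 each)
After Apr 3: 228 on hand, pool $5,520.00 (≈ $24.2105 each)
Apr 4, sell 22: 22/228 × $5,520.00 → $532.63
After Apr 5: 585 on hand, pool $13,325.37 (≈ $22.7784 each)
Apr 7, sell 95: 95/585 × $13,325.37 → $2,163.94
After Apr 8: 602 on hand, pool $13,513.43 (≈ $22.4476 each)
Apr 9, sell 272: 272/602 × $13,513.43 → $6,105.73
Total COGS = $532.63 + $2,163.94 + $6,105.73 = $8,802.30
Ending inventory (cost pool remaining) = $7,407.70
Check: goods available $16,210.00 = COGS $8,802.30 + ending $7,407.70

COGS = $8,802.30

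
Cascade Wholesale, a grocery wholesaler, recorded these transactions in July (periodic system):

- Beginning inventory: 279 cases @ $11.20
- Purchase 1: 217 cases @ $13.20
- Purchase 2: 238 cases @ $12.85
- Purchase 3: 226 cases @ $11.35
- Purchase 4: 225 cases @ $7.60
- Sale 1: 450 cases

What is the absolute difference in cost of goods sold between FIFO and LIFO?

FIFO COGS: 279 @ $11.20 + 171 @ $13.20 = $5,382.00
LIFO COGS: 225 @ $7.60 + 225 @ $11.35 = $4,263.75
Difference = |$5,382.00 − $4,263.75| = $1,118.25

$1,118.25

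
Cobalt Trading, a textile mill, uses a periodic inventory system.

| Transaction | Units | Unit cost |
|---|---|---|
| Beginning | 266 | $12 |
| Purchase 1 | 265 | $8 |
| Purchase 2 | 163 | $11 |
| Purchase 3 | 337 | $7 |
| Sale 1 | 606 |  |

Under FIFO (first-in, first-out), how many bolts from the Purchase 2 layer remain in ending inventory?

Sale 1 (606) [FIFO — oldest first]: 266 @ $12 + 265 @ $8 + 75 @ $11 = $6,137
Ending inventory: 88 @ $11 + 337 @ $7 = $3,327

88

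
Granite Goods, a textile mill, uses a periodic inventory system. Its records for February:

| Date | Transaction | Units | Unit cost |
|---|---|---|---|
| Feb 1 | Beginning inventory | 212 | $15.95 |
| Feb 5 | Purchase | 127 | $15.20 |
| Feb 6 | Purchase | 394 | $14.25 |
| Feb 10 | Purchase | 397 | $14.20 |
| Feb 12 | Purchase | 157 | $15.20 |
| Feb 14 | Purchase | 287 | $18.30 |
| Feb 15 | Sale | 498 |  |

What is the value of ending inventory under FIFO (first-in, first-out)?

Feb 15, 498 sold [FIFO — oldest first]: 212 @ $15.95 + 127 @ $15.20 + 159 @ $14.25 = $7,577.55
Ending inventory: 235 @ $14.25 + 397 @ $14.20 + 157 @ $15.20 + 287 @ $18.30 = $16,624.65

Ending inventory = $16,624.65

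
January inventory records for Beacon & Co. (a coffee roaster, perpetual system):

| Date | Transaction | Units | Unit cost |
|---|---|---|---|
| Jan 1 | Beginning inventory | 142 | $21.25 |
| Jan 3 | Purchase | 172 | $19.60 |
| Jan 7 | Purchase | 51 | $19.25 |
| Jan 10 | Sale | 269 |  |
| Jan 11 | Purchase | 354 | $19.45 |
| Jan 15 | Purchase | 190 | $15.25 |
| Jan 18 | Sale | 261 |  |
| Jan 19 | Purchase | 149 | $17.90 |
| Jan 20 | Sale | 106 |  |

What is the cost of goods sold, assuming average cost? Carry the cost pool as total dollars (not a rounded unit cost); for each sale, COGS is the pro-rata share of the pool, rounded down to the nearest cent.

After Jan 1: 142 on hand, pool $3,017.50 (≈ $21.2500 each)
After Jan 3: 314 on hand, pool $6,388.70 (≈ $20.3462 each)
After Jan 7: 365 on hand, pool $7,370.45 (≈ $20.1930 each)
Jan 10, sell 269: 269/365 × $7,370.45 → $5,431.92
After Jan 11: 450 on hand, pool $8,823.83 (≈ $19.6085 each)
After Jan 15: 640 on hand, pool $11,721.33 (≈ $18.3146 each)
Jan 18, sell 261: 261/640 × $11,721.33 → $4,780.10
After Jan 19: 528 on hand, pool $9,608.33 (≈ $18.1976 each)
Jan 20, sell 106: 106/528 × $9,608.33 → $1,928.94
Total COGS = $5,431.92 + $4,780.10 + $1,928.94 = $12,140.96
Ending inventory (cost pool remaining) = $7,679.39

COGS = $12,140.96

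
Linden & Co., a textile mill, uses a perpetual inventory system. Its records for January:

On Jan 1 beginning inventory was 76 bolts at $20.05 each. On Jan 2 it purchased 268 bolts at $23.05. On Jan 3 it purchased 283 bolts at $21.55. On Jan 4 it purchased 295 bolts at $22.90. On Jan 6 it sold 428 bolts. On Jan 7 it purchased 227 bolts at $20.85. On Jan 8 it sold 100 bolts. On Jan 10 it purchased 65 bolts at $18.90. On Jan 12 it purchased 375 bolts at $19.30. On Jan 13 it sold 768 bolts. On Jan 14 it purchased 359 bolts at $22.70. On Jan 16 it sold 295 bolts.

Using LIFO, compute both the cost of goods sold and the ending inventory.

Jan 6, 428 sold [LIFO — newest first]: 295 @ $22.90 + 133 @ $21.55 = $9,621.65
Jan 8, 100 sold [LIFO — newest first]: 100 @ $20.85 = $2,085.00
Jan 13, 768 sold [LIFO — newest first]: 375 @ $19.30 + 65 @ $18.90 + 127 @ $20.85 + 150 @ $21.55 + 51 @ $23.05 = $15,522.00
Jan 16, 295 sold [LIFO — newest first]: 295 @ $22.70 = $6,696.50
Total COGS = $9,621.65 + $2,085.00 + $15,522.00 + $6,696.50 = $33,925.15
Ending inventory: 76 @ $20.05 + 217 @ $23.05 + 64 @ $22.70 = $7,978.45
Check: goods available $41,903.60 = COGS $33,925.15 + ending $7,978.45

COGS = $33,925.15; ending inventory = $7,978.45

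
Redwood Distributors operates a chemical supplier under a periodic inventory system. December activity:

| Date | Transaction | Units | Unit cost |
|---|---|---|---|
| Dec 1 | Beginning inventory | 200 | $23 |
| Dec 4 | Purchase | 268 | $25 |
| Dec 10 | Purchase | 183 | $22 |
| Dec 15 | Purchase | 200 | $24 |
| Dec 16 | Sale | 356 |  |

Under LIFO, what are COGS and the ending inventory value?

Dec 16, 356 sold [LIFO — newest first]: 200 @ $24 + 156 @ $22 = $8,232
Ending inventory: 200 @ $23 + 268 @ $25 + 27 @ $22 = $11,894
Check: goods available $20,126 = COGS $8,232 + ending $11,894

COGS = $8,232; ending inventory = $11,894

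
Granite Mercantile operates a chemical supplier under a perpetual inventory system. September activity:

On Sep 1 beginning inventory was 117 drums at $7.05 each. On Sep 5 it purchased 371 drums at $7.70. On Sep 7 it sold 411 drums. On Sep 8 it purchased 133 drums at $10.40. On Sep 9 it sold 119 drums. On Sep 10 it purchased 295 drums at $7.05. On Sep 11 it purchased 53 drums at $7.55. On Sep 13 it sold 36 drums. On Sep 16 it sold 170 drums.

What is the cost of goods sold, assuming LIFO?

COGS = $5,855.10

Sep 7, 411 sold [LIFO — newest first]: 371 @ $7.70 + 40 @ $7.05 = $3,138.70
Sep 9, 119 sold [LIFO — newest first]: 119 @ $10.40 = $1,237.60
Sep 13, 36 sold [LIFO — newest first]: 36 @ $7.55 = $271.80
Sep 16, 170 sold [LIFO — newest first]: 17 @ $7.55 + 153 @ $7.05 = $1,207.00
Total COGS = $3,138.70 + $1,237.60 + $271.80 + $1,207.00 = $5,855.10
Ending inventory: 77 @ $7.05 + 14 @ $10.40 + 142 @ $7.05 = $1,689.55
Check: goods available $7,544.65 = COGS $5,855.10 + ending $1,689.55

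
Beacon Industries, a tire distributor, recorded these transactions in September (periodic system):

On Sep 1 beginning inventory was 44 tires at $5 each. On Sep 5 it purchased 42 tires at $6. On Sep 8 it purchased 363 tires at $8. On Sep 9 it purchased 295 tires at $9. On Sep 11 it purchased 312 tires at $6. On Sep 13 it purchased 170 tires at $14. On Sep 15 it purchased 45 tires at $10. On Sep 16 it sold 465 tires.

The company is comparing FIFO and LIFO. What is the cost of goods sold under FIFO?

COGS = $3,520

FIFO COGS: 44 @ $5 + 42 @ $6 + 363 @ $8 + 16 @ $9 = $3,520
LIFO COGS: 45 @ $10 + 170 @ $14 + 250 @ $6 = $4,330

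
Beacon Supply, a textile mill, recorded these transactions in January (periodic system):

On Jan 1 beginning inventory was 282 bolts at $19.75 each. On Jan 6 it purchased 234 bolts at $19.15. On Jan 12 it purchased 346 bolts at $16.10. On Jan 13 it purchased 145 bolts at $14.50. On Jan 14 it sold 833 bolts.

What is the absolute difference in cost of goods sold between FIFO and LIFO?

FIFO COGS: 282 @ $19.75 + 234 @ $19.15 + 317 @ $16.10 = $15,154.30
LIFO COGS: 145 @ $14.50 + 346 @ $16.10 + 234 @ $19.15 + 108 @ $19.75 = $14,287.20
Difference = |$15,154.30 − $14,287.20| = $867.10

$867.10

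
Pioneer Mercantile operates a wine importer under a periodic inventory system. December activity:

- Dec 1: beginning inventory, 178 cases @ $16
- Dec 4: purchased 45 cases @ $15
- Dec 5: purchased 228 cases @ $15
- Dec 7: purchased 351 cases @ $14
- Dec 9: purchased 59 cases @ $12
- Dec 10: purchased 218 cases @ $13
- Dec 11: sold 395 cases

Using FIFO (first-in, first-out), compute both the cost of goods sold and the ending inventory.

COGS = $6,103; ending inventory = $9,296

Dec 11, 395 sold [FIFO — oldest first]: 178 @ $16 + 45 @ $15 + 172 @ $15 = $6,103
Ending inventory: 56 @ $15 + 351 @ $14 + 59 @ $12 + 218 @ $13 = $9,296
Check: goods available $15,399 = COGS $6,103 + ending $9,296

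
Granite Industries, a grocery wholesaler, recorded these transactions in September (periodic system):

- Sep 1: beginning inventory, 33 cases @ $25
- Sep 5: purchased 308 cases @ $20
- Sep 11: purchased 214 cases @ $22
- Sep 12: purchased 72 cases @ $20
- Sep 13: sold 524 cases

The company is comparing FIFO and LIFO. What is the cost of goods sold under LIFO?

FIFO COGS: 33 @ $25 + 308 @ $20 + 183 @ $22 = $11,011
LIFO COGS: 72 @ $20 + 214 @ $22 + 238 @ $20 = $10,908

COGS = $10,908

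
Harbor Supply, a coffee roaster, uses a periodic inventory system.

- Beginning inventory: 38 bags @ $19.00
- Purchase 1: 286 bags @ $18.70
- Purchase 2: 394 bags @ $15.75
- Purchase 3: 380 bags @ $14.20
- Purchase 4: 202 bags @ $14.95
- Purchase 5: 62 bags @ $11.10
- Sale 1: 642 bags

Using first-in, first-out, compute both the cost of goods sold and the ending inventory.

Sale 1 (642) [FIFO — oldest first]: 38 @ $19.00 + 286 @ $18.70 + 318 @ $15.75 = $11,078.70
Ending inventory: 76 @ $15.75 + 380 @ $14.20 + 202 @ $14.95 + 62 @ $11.10 = $10,301.10

COGS = $11,078.70; ending inventory = $10,301.10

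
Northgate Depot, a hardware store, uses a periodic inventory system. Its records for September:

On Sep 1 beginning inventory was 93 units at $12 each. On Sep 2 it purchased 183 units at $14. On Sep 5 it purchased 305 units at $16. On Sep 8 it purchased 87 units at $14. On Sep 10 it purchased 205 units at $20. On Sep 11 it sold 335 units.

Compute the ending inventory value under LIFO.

Ending inventory = $7,870

Sep 11, 335 sold [LIFO — newest first]: 205 @ $20 + 87 @ $14 + 43 @ $16 = $6,006
Ending inventory: 93 @ $12 + 183 @ $14 + 262 @ $16 = $7,870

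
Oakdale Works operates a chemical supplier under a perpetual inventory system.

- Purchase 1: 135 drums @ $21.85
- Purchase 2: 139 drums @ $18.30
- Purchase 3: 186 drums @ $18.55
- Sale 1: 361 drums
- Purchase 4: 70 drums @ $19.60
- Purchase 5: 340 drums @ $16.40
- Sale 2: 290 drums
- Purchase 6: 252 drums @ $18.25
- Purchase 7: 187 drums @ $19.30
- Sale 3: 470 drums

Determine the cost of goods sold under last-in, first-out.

Sale 1 (361) [LIFO — newest first]: 186 @ $18.55 + 139 @ $18.30 + 36 @ $21.85 = $6,780.60
Sale 2 (290) [LIFO — newest first]: 290 @ $16.40 = $4,756.00
Sale 3 (470) [LIFO — newest first]: 187 @ $19.30 + 252 @ $18.25 + 31 @ $16.40 = $8,716.50
Total COGS = $6,780.60 + $4,756.00 + $8,716.50 = $20,253.10
Ending inventory: 99 @ $21.85 + 70 @ $19.60 + 19 @ $16.40 = $3,846.75
Check: goods available $24,099.85 = COGS $20,253.10 + ending $3,846.75

COGS = $20,253.10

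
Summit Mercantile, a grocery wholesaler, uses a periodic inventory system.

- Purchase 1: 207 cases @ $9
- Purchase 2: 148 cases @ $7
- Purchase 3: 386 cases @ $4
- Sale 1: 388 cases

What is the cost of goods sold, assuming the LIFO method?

Sale 1 (388) [LIFO — newest first]: 386 @ $4 + 2 @ $7 = $1,558
Ending inventory: 207 @ $9 + 146 @ $7 = $2,885
Check: goods available $4,443 = COGS $1,558 + ending $2,885

COGS = $1,558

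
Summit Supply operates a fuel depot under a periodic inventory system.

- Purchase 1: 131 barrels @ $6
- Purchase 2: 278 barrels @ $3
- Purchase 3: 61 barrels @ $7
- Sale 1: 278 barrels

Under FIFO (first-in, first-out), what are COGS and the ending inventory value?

COGS = $1,227; ending inventory = $820

Sale 1 (278) [FIFO — oldest first]: 131 @ $6 + 147 @ $3 = $1,227
Ending inventory: 131 @ $3 + 61 @ $7 = $820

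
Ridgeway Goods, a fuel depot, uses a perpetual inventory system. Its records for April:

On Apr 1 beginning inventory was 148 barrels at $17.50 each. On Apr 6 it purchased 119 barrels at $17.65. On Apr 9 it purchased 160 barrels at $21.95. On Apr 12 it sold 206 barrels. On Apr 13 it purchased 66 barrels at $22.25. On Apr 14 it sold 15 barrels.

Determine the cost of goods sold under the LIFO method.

Apr 12, 206 sold [LIFO — newest first]: 160 @ $21.95 + 46 @ $17.65 = $4,323.90
Apr 14, 15 sold [LIFO — newest first]: 15 @ $22.25 = $333.75
Total COGS = $4,323.90 + $333.75 = $4,657.65
Ending inventory: 148 @ $17.50 + 73 @ $17.65 + 51 @ $22.25 = $5,013.20
Check: goods available $9,670.85 = COGS $4,657.65 + ending $5,013.20

COGS = $4,657.65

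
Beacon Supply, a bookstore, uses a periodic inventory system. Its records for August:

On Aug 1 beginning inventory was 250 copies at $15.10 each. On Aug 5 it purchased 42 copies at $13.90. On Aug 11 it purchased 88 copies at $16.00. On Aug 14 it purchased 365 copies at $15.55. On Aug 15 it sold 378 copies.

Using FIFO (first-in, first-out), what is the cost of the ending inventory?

Aug 15, 378 sold [FIFO — oldest first]: 250 @ $15.10 + 42 @ $13.90 + 86 @ $16.00 = $5,734.80
Ending inventory: 2 @ $16.00 + 365 @ $15.55 = $5,707.75

Ending inventory = $5,707.75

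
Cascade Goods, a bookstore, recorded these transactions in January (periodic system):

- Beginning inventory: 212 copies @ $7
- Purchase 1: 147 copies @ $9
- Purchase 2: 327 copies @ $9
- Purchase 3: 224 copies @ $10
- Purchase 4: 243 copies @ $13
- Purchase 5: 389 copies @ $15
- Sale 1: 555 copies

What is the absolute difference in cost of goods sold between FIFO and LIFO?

$3,422

FIFO COGS: 212 @ $7 + 147 @ $9 + 196 @ $9 = $4,571
LIFO COGS: 389 @ $15 + 166 @ $13 = $7,993
Difference = |$4,571 − $7,993| = $3,422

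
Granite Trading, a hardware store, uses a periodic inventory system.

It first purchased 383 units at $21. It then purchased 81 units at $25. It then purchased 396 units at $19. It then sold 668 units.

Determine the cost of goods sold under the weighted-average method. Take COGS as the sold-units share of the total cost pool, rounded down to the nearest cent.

Sale 1, sell 668: 668/860 × $17,592.00 → $13,664.48
Ending inventory (cost pool remaining) = $3,927.52

COGS = $13,664.48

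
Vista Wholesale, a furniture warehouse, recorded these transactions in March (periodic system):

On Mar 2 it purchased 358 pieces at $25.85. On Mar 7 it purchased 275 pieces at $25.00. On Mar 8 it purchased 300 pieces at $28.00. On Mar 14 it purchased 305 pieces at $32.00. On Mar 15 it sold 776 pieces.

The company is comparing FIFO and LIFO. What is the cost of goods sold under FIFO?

COGS = $20,133.30

FIFO COGS: 358 @ $25.85 + 275 @ $25.00 + 143 @ $28.00 = $20,133.30
LIFO COGS: 305 @ $32.00 + 300 @ $28.00 + 171 @ $25.00 = $22,435.00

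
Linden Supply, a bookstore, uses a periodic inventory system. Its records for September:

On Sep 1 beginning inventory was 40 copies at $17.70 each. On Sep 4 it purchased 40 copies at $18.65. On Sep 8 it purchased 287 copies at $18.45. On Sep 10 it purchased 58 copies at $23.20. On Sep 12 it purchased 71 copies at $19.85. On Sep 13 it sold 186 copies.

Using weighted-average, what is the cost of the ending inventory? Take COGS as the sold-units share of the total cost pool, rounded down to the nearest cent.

Sep 13, sell 186: 186/496 × $9,504.10 → $3,564.03
Ending inventory (cost pool remaining) = $5,940.07

Ending inventory = $5,940.07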